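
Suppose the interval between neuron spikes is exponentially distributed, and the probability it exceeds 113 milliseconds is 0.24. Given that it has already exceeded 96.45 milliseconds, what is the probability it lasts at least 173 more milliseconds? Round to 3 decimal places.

0.112

From e^(−λ·113) = 0.24, λ = −ln(0.24)/113 = 0.0126293.
Memoryless: P(X > 96.45+173 | X > 96.45) = P(X > 173) = e^(−0.0126293·173) ≈ 0.112.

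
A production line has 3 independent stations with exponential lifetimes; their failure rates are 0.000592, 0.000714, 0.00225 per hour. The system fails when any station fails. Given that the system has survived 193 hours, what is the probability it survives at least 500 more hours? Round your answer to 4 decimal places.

0.1690

Time to first failure ~ Exp(Σλ) with Σλ = 0.003556.
By memorylessness, P(T > 193+500 | T > 193) = P(T > 500) = e^(−0.003556·500) ≈ 0.1690.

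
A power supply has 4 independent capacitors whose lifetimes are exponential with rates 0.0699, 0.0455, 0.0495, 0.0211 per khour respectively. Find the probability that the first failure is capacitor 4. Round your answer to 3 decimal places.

0.113

The time to first failure is exponential with rate Σλ = 0.0699 + 0.0455 + 0.0495 + 0.0211 = 0.186.
P(capacitor 4 first) = λ_4/Σλ = 0.0211/0.186 ≈ 0.113.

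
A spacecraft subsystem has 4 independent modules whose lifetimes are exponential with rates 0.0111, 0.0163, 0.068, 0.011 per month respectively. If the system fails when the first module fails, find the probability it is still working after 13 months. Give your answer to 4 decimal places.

0.2508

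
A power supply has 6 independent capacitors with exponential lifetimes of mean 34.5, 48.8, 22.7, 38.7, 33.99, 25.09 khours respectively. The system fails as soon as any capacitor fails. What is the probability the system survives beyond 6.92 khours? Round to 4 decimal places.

0.2711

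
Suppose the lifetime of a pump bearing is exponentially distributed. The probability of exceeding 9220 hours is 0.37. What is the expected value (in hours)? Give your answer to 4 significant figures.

e^(−λ·9220) = 0.37 ⇒ λ = −ln(0.37)/9220 = 0.000107836.
Mean = 1/λ = 9273.3 hours.

9273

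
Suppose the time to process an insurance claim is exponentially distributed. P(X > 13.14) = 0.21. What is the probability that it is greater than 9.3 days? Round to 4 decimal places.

e^(−λ·13.14) = 0.21 ⇒ λ = −ln(0.21)/13.14 = 0.118771.
P(X > 9.3) = e^(−0.118771·9.3) = e^(−1.1046) ≈ 0.3314.

0.3314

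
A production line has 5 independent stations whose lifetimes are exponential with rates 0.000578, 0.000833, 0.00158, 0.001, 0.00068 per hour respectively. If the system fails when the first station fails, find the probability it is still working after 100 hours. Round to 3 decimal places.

The time to first failure is exponential with rate Σλ = 0.000578 + 0.000833 + 0.00158 + 0.001 + 0.00068 = 0.004671.
P(min > 100) = e^(−0.004671·100) = e^(−0.4671) ≈ 0.627.

0.627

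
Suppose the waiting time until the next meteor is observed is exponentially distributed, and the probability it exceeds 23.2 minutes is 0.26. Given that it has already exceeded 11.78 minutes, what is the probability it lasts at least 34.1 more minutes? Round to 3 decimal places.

From e^(−λ·23.2) = 0.26, λ = −ln(0.26)/23.2 = 0.0580635.
Memoryless: P(X > 11.78+34.1 | X > 11.78) = P(X > 34.1) = e^(−0.0580635·34.1) ≈ 0.138.

0.138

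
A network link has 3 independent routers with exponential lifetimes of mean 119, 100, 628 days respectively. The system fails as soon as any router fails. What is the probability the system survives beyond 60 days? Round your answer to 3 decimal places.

The first failure time is exponential with rate Σλ_i = 1/119 + 1/100 + 1/628 = 0.0199957 per day.
P(min > 60) = e^(−0.0199957·60) = e^(−1.1997) ≈ 0.301.

0.301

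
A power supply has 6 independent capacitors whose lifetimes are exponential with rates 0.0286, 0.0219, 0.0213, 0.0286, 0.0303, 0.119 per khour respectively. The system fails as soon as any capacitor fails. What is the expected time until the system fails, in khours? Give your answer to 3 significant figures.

The time to first failure is exponential with rate Σλ = 0.0286 + 0.0219 + 0.0213 + 0.0286 + 0.0303 + 0.119 = 0.2497.
E[min] = 1/Σλ = 1/0.2497 = 4.00481 khours.

4.00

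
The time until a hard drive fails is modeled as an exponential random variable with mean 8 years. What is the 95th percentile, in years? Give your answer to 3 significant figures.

24.0

The rate is λ = 1/8 = 0.125 per year.
Set 1 − e^(−λt) = 0.95, so t = −ln(0.05)/λ = 2.9957/0.125 ≈ 23.9659 years.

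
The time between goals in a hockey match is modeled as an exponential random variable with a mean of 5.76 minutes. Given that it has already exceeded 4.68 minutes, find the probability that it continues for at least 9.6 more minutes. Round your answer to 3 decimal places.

The rate is λ = 1/5.76 = 0.173611 per minute.
The exponential is memoryless, so the remaining time is again Exp(λ): the condition X > 4.68 is irrelevant.
P(X > 9.6) = e^(−1.6667) ≈ 0.189.

0.189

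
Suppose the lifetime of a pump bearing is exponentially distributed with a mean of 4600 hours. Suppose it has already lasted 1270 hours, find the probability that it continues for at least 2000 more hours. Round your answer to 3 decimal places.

0.647

The rate is λ = 1/4600 = 0.000217391 per hour.
By the memoryless property, P(X > 1270+2000 | X > 1270) = P(X > 2000).
P(X > 2000) = e^(−0.43478) ≈ 0.647.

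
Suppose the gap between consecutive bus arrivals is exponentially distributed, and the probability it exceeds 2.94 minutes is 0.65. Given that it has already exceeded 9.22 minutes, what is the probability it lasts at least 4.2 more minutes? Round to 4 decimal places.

0.5404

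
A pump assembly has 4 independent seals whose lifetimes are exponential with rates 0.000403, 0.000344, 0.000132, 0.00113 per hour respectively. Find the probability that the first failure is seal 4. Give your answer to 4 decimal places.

The time to first failure is exponential with rate Σλ = 0.000403 + 0.000344 + 0.000132 + 0.00113 = 0.002009.
P(seal 4 first) = λ_4/Σλ = 0.00113/0.002009 ≈ 0.5625.

0.5625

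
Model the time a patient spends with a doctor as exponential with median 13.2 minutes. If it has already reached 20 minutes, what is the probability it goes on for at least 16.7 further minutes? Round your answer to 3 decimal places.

0.416

For an exponential, median = ln(2)/λ, so λ = ln 2 / 13.2 = 0.0525112 per minute.
By the memoryless property, P(X > 20+16.7 | X > 20) = P(X > 16.7).
P(X > 16.7) = e^(−0.87694) ≈ 0.416.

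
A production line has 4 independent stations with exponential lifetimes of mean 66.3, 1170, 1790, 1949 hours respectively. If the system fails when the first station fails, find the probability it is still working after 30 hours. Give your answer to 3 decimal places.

0.600

The first failure time is exponential with rate Σλ_i = 1/66.3 + 1/1170 + 1/1790 + 1/1949 = 0.0170094 per hour.
P(min > 30) = e^(−0.0170094·30) = e^(−0.51028) ≈ 0.600.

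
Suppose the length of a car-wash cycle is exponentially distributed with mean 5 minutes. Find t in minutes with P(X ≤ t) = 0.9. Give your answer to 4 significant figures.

11.51

The rate is λ = 1/5 = 0.2 per minute.
Set 1 − e^(−λt) = 0.9, so t = −ln(0.1)/λ = 2.3026/0.2 ≈ 11.5129 minutes.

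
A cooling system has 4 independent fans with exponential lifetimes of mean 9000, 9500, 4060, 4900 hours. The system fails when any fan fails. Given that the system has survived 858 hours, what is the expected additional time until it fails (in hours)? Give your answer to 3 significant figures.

1500

First-failure rate Σλ = 1/9000 + 1/9500 + 1/4060 + 1/4900 = 0.000666761.
By memorylessness the expected residual is 1/Σλ = 1499.79 hours, regardless of the 858 already elapsed.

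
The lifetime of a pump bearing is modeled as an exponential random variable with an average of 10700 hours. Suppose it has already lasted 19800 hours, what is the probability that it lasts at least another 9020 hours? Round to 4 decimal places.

The rate is λ = 1/10700 = 0.0000934579 per hour.
The exponential is memoryless, so the remaining time is again Exp(λ): the condition X > 19800 is irrelevant.
P(X > 9020) = e^(−0.84299) ≈ 0.4304.

0.4304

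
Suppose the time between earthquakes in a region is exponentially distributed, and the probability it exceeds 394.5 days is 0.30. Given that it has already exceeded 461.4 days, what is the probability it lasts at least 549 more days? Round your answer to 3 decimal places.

From e^(−λ·394.5) = 0.30, λ = −ln(0.30)/394.5 = 0.0030519.
Memoryless: P(X > 461.4+549 | X > 461.4) = P(X > 549) = e^(−0.0030519·549) ≈ 0.187.

0.187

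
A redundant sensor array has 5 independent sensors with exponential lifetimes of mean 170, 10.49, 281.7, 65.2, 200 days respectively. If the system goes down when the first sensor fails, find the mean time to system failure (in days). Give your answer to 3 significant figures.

The first failure time is exponential with rate Σλ_i = 1/170 + 1/10.49 + 1/281.7 + 1/65.2 + 1/200 = 0.125099 per day.
E[min] = 1/Σλ = 1/0.125099 = 7.9937 days.

7.99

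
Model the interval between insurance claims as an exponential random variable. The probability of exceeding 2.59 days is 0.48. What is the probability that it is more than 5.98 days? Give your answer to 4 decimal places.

0.1837

e^(−λ·2.59) = 0.48 ⇒ λ = −ln(0.48)/2.59 = 0.283386.
P(X > 5.98) = e^(−0.283386·5.98) = e^(−1.6946) ≈ 0.1837.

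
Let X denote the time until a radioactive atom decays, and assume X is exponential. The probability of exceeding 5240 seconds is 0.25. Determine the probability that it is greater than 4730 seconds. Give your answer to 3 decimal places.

e^(−λ·5240) = 0.25 ⇒ λ = −ln(0.25)/5240 = 0.00026456.
P(X > 4730) = e^(−0.00026456·4730) = e^(−1.2514) ≈ 0.286.

0.286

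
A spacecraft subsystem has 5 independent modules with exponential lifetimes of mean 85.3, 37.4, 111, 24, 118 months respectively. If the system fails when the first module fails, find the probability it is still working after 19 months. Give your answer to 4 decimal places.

0.1565

The first failure time is exponential with rate Σλ_i = 1/85.3 + 1/37.4 + 1/111 + 1/24 + 1/118 = 0.0976115 per month.
P(min > 19) = e^(−0.0976115·19) = e^(−1.8546) ≈ 0.1565.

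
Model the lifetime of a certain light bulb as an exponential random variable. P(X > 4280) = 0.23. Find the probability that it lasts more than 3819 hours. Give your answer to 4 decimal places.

e^(−λ·4280) = 0.23 ⇒ λ = −ln(0.23)/4280 = 0.000343382.
P(X > 3819) = e^(−0.000343382·3819) = e^(−1.3114) ≈ 0.2694.

0.2694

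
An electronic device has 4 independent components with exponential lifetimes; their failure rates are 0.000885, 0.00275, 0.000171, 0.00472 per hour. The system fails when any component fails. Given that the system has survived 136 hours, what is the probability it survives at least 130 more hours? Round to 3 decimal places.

Time to first failure ~ Exp(Σλ) with Σλ = 0.008526.
By memorylessness, P(T > 136+130 | T > 136) = P(T > 130) = e^(−0.008526·130) ≈ 0.330.

0.330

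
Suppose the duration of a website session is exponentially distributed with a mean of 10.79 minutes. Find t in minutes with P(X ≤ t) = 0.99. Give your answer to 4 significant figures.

The rate is λ = 1/10.79 = 0.0926784 per minute.
Set 1 − e^(−λt) = 0.99, so t = −ln(0.01)/λ = 4.6052/0.0926784 ≈ 49.6898 minutes.

49.69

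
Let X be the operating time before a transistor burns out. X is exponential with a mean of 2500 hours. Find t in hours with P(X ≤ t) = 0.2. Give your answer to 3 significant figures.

558

The rate is λ = 1/2500 = 0.0004 per hour.
Set 1 − e^(−λt) = 0.2, so t = −ln(0.8)/λ = 0.22314/0.0004 ≈ 557.859 hours.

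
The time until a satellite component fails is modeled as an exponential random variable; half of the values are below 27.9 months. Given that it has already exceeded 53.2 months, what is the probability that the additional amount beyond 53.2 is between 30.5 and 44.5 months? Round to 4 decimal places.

For an exponential, median = ln(2)/λ, so λ = ln 2 / 27.9 = 0.024844 per month.
Memoryless: the residual past 53.2 is again Exp(λ).
P(30.5 < residual < 44.5) = e^(−λ·30.5) − e^(−λ·44.5) = 0.46872 − 0.33103 ≈ 0.1377.

0.1377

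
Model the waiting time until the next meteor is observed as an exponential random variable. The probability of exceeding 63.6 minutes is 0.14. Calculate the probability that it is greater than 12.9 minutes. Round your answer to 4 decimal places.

0.6711

e^(−λ·63.6) = 0.14 ⇒ λ = −ln(0.14)/63.6 = 0.0309137.
P(X > 12.9) = e^(−0.0309137·12.9) = e^(−0.39879) ≈ 0.6711.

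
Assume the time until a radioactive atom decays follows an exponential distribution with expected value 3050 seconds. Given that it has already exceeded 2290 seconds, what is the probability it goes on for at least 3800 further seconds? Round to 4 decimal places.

0.2877

The rate is λ = 1/3050 = 0.000327869 per second.
P(X > s+t | X > s) = e^(−λ(s+t))/e^(−λs) = e^(−λt), independent of s = 2290.
P(X > 3800) = e^(−1.2459) ≈ 0.2877.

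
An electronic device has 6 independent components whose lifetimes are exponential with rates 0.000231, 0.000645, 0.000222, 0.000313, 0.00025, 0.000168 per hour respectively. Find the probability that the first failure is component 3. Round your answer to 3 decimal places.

0.121

The time to first failure is exponential with rate Σλ = 0.000231 + 0.000645 + 0.000222 + 0.000313 + 0.00025 + 0.000168 = 0.001829.
P(component 3 first) = λ_3/Σλ = 0.000222/0.001829 ≈ 0.121.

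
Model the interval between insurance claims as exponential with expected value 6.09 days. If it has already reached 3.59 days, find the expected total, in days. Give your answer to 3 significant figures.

The rate is λ = 1/6.09 = 0.164204 per day.
By memorylessness, E[X | X > 3.59] = 3.59 + 1/λ = 3.59 + 6.09 = 9.68 days.

9.68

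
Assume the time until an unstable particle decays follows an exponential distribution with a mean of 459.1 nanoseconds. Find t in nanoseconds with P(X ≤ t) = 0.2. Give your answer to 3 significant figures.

The rate is λ = 1/459.1 = 0.00217817 per nanosecond.
Set 1 − e^(−λt) = 0.2, so t = −ln(0.8)/λ = 0.22314/0.00217817 ≈ 102.445 nanoseconds.

102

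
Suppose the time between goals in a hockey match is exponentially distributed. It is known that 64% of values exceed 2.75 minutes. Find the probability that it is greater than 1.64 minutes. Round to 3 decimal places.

e^(−λ·2.75) = 0.64 ⇒ λ = −ln(0.64)/2.75 = 0.162286.
P(X > 1.64) = e^(−0.162286·1.64) = e^(−0.26615) ≈ 0.766.

0.766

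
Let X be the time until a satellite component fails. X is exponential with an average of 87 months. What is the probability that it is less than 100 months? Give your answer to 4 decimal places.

The rate is λ = 1/87 = 0.0114943 per month.
P(X ≤ 100) = 1 − e^(−λ·100) = 1 − e^(−1.1494) ≈ 0.6832.

0.6832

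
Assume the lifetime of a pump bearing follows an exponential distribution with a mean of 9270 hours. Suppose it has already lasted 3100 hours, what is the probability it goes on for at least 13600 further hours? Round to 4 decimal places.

The rate is λ = 1/9270 = 0.000107875 per hour.
The exponential is memoryless, so the remaining time is again Exp(λ): the condition X > 3100 is irrelevant.
P(X > 13600) = e^(−1.4671) ≈ 0.2306.

0.2306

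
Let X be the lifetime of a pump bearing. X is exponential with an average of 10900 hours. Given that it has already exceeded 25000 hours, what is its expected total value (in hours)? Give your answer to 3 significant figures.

The rate is λ = 1/10900 = 0.0000917431 per hour.
By memorylessness, E[X | X > 25000] = 25000 + 1/λ = 25000 + 10900 = 35900 hours.

35900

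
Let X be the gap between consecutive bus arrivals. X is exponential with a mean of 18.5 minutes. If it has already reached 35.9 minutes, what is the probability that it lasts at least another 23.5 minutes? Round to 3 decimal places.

The rate is λ = 1/18.5 = 0.0540541 per minute.
P(X > s+t | X > s) = e^(−λ(s+t))/e^(−λs) = e^(−λt), independent of s = 35.9.
P(X > 23.5) = e^(−1.2703) ≈ 0.281.

0.281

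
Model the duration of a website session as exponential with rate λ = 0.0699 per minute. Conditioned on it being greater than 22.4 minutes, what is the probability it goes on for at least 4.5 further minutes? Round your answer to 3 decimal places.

The exponential is memoryless, so the remaining time is again Exp(λ): the condition X > 22.4 is irrelevant.
P(X > 4.5) = e^(−0.31455) ≈ 0.730.

0.730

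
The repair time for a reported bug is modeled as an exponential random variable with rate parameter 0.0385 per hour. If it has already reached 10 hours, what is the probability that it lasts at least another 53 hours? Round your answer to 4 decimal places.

0.1300

P(X > s+t | X > s) = e^(−λ(s+t))/e^(−λs) = e^(−λt), independent of s = 10.
P(X > 53) = e^(−2.0405) ≈ 0.1300.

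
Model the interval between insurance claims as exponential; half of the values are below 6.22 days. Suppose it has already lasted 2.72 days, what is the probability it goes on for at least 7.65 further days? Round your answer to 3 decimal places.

0.426

For an exponential, median = ln(2)/λ, so λ = ln 2 / 6.22 = 0.111438 per day.
The exponential is memoryless, so the remaining time is again Exp(λ): the condition X > 2.72 is irrelevant.
P(X > 7.65) = e^(−0.8525) ≈ 0.426.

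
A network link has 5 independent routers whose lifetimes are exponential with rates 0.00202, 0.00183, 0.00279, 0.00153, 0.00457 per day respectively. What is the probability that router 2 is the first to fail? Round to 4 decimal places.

The time to first failure is exponential with rate Σλ = 0.00202 + 0.00183 + 0.00279 + 0.00153 + 0.00457 = 0.01274.
P(router 2 first) = λ_2/Σλ = 0.00183/0.01274 ≈ 0.1436.

0.1436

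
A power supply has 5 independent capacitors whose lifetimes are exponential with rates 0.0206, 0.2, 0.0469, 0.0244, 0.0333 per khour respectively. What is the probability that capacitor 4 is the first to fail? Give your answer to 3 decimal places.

The time to first failure is exponential with rate Σλ = 0.0206 + 0.2 + 0.0469 + 0.0244 + 0.0333 = 0.3252.
P(capacitor 4 first) = λ_4/Σλ = 0.0244/0.3252 ≈ 0.075.

0.075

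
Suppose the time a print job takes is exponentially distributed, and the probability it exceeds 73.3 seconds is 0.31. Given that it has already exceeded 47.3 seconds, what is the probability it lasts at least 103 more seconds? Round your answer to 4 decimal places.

From e^(−λ·73.3) = 0.31, λ = −ln(0.31)/73.3 = 0.0159779.
Memoryless: P(X > 47.3+103 | X > 47.3) = P(X > 103) = e^(−0.0159779·103) ≈ 0.1929.

0.1929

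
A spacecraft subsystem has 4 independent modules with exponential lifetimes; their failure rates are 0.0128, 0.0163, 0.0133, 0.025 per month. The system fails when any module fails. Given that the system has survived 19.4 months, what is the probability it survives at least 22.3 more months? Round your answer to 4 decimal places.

0.2225

Time to first failure ~ Exp(Σλ) with Σλ = 0.0674.
By memorylessness, P(T > 19.4+22.3 | T > 19.4) = P(T > 22.3) = e^(−0.0674·22.3) ≈ 0.2225.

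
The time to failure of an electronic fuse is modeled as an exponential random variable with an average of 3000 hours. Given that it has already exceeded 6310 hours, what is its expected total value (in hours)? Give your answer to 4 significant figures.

The rate is λ = 1/3000 = 0.000333333 per hour.
By memorylessness, E[X | X > 6310] = 6310 + 1/λ = 6310 + 3000 = 9310 hours.

9310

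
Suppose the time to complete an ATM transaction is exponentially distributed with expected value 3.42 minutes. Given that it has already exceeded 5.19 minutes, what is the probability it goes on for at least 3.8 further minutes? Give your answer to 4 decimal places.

0.3292

The rate is λ = 1/3.42 = 0.292398 per minute.
The exponential is memoryless, so the remaining time is again Exp(λ): the condition X > 5.19 is irrelevant.
P(X > 3.8) = e^(−1.1111) ≈ 0.3292.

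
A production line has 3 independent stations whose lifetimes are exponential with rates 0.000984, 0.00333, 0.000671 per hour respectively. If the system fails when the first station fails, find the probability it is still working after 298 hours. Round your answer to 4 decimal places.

The time to first failure is exponential with rate Σλ = 0.000984 + 0.00333 + 0.000671 = 0.004985.
P(min > 298) = e^(−0.004985·298) = e^(−1.4855) ≈ 0.2264.

0.2264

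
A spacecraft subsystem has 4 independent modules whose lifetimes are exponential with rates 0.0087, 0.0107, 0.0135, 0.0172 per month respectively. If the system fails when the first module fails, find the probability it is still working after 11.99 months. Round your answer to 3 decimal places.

The time to first failure is exponential with rate Σλ = 0.0087 + 0.0107 + 0.0135 + 0.0172 = 0.0501.
P(min > 11.99) = e^(−0.0501·11.99) = e^(−0.6007) ≈ 0.548.

0.548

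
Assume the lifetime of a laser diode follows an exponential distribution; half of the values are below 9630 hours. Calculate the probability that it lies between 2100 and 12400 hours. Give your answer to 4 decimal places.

For an exponential, median = ln(2)/λ, so λ = ln 2 / 9630 = 0.0000719779 per hour.
P(2100 < X < 12400) = e^(−λ·2100) − e^(−λ·12400) = 0.85972 − 0.40962 ≈ 0.4501.

0.4501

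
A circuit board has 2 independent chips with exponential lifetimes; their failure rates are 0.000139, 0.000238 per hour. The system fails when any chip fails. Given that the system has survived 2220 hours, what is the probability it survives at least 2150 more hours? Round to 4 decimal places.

Time to first failure ~ Exp(Σλ) with Σλ = 0.000377.
By memorylessness, P(T > 2220+2150 | T > 2220) = P(T > 2150) = e^(−0.000377·2150) ≈ 0.4446.

0.4446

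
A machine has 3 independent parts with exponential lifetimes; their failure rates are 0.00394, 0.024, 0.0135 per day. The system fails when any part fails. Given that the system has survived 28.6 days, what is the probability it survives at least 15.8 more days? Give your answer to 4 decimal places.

0.5196

Time to first failure ~ Exp(Σλ) with Σλ = 0.04144.
By memorylessness, P(T > 28.6+15.8 | T > 28.6) = P(T > 15.8) = e^(−0.04144·15.8) ≈ 0.5196.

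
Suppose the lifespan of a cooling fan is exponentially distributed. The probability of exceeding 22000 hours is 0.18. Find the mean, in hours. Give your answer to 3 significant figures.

12800

e^(−λ·22000) = 0.18 ⇒ λ = −ln(0.18)/22000 = 0.0000779454.
Mean = 1/λ = 12829.5 hours.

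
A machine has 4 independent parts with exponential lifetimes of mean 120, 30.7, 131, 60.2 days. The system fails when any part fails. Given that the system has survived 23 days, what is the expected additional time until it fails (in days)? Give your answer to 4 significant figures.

First-failure rate Σλ = 1/120 + 1/30.7 + 1/131 + 1/60.2 = 0.0651515.
By memorylessness the expected residual is 1/Σλ = 15.3488 days, regardless of the 23 already elapsed.

15.35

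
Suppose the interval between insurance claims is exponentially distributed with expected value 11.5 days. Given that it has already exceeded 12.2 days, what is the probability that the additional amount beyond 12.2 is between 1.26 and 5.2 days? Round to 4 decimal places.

0.2600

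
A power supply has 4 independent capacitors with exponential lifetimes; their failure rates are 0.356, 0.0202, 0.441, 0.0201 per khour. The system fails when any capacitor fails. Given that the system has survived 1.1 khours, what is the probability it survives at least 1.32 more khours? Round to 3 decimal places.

Time to first failure ~ Exp(Σλ) with Σλ = 0.8373.
By memorylessness, P(T > 1.1+1.32 | T > 1.1) = P(T > 1.32) = e^(−0.8373·1.32) ≈ 0.331.

0.331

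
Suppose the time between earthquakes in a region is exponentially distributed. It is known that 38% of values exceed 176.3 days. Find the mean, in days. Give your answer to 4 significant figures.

e^(−λ·176.3) = 0.38 ⇒ λ = −ln(0.38)/176.3 = 0.00548828.
Mean = 1/λ = 182.206 days.

182.2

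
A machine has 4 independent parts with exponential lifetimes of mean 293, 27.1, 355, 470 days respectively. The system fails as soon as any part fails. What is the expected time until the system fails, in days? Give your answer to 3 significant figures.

22.1

The first failure time is exponential with rate Σλ_i = 1/293 + 1/27.1 + 1/355 + 1/470 = 0.0452579 per day.
E[min] = 1/Σλ = 1/0.0452579 = 22.0956 days.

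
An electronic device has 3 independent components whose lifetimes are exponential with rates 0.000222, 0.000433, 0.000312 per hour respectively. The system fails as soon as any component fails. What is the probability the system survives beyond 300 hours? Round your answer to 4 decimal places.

0.7482

The time to first failure is exponential with rate Σλ = 0.000222 + 0.000433 + 0.000312 = 0.000967.
P(min > 300) = e^(−0.000967·300) = e^(−0.2901) ≈ 0.7482.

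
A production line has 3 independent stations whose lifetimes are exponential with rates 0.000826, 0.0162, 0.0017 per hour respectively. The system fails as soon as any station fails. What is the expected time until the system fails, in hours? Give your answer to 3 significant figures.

53.4

The time to first failure is exponential with rate Σλ = 0.000826 + 0.0162 + 0.0017 = 0.018726.
E[min] = 1/Σλ = 1/0.018726 = 53.4017 hours.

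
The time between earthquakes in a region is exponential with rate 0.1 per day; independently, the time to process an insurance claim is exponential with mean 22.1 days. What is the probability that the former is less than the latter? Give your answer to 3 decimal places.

λ_1 = 0.1, λ_2 = 1/22.1 = 0.0452489.
For independent exponentials, P(the former < the latter) = λ_1/(λ_1+λ_2) = 0.1/0.145249 ≈ 0.688.

0.688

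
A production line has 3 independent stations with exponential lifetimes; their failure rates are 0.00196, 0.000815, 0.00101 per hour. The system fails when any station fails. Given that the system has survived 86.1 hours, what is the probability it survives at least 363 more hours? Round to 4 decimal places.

Time to first failure ~ Exp(Σλ) with Σλ = 0.003785.
By memorylessness, P(T > 86.1+363 | T > 86.1) = P(T > 363) = e^(−0.003785·363) ≈ 0.2531.

0.2531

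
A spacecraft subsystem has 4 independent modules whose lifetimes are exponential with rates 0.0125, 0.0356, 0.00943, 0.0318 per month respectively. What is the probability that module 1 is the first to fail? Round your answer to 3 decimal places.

0.140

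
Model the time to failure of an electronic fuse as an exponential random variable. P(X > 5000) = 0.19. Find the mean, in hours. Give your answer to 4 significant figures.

e^(−λ·5000) = 0.19 ⇒ λ = −ln(0.19)/5000 = 0.000332146.
Mean = 1/λ = 3010.72 hours.

3011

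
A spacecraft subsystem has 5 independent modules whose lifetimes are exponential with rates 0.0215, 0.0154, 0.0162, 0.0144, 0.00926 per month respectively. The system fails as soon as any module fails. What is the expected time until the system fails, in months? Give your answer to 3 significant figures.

13.0

The time to first failure is exponential with rate Σλ = 0.0215 + 0.0154 + 0.0162 + 0.0144 + 0.00926 = 0.07676.
E[min] = 1/Σλ = 1/0.07676 = 13.0276 months.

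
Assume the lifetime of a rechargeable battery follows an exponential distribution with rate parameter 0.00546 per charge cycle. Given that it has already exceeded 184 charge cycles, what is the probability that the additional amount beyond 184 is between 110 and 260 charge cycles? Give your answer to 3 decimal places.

Memoryless: the residual past 184 is again Exp(λ).
P(110 < residual < 260) = e^(−λ·110) − e^(−λ·260) = 0.54848 − 0.24181 ≈ 0.307.

0.307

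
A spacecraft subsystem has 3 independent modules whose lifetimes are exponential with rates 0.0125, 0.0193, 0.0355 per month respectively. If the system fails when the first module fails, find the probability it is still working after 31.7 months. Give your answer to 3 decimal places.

The time to first failure is exponential with rate Σλ = 0.0125 + 0.0193 + 0.0355 = 0.0673.
P(min > 31.7) = e^(−0.0673·31.7) = e^(−2.1334) ≈ 0.118.

0.118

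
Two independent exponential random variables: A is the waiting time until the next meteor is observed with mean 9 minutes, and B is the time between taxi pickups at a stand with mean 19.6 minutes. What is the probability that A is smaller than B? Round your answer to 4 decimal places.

0.6853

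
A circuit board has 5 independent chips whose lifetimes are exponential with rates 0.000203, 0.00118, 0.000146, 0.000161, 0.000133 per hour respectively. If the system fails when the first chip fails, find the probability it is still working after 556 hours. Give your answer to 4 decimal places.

0.3629

The time to first failure is exponential with rate Σλ = 0.000203 + 0.00118 + 0.000146 + 0.000161 + 0.000133 = 0.001823.
P(min > 556) = e^(−0.001823·556) = e^(−1.0136) ≈ 0.3629.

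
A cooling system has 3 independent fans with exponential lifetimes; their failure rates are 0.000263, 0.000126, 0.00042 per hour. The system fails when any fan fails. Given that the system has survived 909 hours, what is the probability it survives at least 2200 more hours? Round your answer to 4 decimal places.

Time to first failure ~ Exp(Σλ) with Σλ = 0.000809.
By memorylessness, P(T > 909+2200 | T > 909) = P(T > 2200) = e^(−0.000809·2200) ≈ 0.1687.

0.1687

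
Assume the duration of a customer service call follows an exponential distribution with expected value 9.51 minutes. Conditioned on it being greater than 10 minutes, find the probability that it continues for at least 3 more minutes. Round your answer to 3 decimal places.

0.729

The rate is λ = 1/9.51 = 0.105152 per minute.
P(X > s+t | X > s) = e^(−λ(s+t))/e^(−λs) = e^(−λt), independent of s = 10.
P(X > 3) = e^(−0.31546) ≈ 0.729.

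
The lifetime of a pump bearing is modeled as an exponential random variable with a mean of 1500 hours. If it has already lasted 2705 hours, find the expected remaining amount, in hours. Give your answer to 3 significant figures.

The rate is λ = 1/1500 = 0.000666667 per hour.
By memorylessness, the remaining amount past any threshold is again Exp(λ) with mean 1/λ = 1500 hours.

1500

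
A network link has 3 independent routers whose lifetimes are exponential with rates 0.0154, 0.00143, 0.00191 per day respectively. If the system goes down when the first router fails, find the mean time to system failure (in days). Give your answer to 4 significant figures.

53.36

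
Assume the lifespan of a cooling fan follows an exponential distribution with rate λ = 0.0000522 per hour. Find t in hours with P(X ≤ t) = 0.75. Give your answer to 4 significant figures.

26560

Set 1 − e^(−λt) = 0.75, so t = −ln(0.25)/λ = 1.3863/0.0000522 ≈ 26557.4 hours.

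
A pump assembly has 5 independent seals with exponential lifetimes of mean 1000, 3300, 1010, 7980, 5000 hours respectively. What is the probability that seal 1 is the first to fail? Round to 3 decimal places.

Rates: λ_i = 1/mean_i → 0.001, 0.00030303, 0.000990099, 0.000125313, 0.0002; Σλ = 0.00261844.
P(seal 1 first) = λ_1/Σλ = 0.001/0.00261844 ≈ 0.382.

0.382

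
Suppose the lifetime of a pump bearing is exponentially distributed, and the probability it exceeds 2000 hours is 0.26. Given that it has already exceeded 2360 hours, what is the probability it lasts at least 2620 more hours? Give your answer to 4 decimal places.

0.1712

From e^(−λ·2000) = 0.26, λ = −ln(0.26)/2000 = 0.000673537.
Memoryless: P(X > 2360+2620 | X > 2360) = P(X > 2620) = e^(−0.000673537·2620) ≈ 0.1712.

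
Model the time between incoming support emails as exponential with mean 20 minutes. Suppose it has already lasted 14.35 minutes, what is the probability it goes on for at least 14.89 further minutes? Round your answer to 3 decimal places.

The rate is λ = 1/20 = 0.05 per minute.
The exponential is memoryless, so the remaining time is again Exp(λ): the condition X > 14.35 is irrelevant.
P(X > 14.89) = e^(−0.7445) ≈ 0.475.

0.475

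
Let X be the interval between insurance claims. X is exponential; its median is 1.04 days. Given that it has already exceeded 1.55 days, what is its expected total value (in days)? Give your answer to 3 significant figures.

For an exponential, median = ln(2)/λ, so λ = ln 2 / 1.04 = 0.666488 per day.
By memorylessness, E[X | X > 1.55] = 1.55 + 1/λ = 1.55 + 1.5004 = 3.0504 days.

3.05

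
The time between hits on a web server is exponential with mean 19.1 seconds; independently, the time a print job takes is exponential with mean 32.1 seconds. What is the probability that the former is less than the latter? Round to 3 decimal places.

0.627

λ_1 = 1/19.1 = 0.052356, λ_2 = 1/32.1 = 0.0311526.
For independent exponentials, P(the former < the latter) = λ_1/(λ_1+λ_2) = 0.052356/0.0835087 ≈ 0.627.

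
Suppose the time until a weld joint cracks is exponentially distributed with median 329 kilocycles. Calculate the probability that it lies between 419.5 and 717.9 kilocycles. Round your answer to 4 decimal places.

0.1928

For an exponential, median = ln(2)/λ, so λ = ln 2 / 329 = 0.00210683 per kilocycle.
P(419.5 < X < 717.9) = e^(−λ·419.5) − e^(−λ·717.9) = 0.41320 − 0.22036 ≈ 0.1928.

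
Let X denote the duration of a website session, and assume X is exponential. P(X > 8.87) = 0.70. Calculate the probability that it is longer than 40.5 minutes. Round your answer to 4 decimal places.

e^(−λ·8.87) = 0.70 ⇒ λ = −ln(0.70)/8.87 = 0.0402114.
P(X > 40.5) = e^(−0.0402114·40.5) = e^(−1.6286) ≈ 0.1962.

0.1962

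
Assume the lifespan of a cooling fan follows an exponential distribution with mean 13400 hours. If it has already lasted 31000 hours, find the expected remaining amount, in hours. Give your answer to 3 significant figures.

13400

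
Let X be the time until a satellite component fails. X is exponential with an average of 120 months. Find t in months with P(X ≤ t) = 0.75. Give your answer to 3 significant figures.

The rate is λ = 1/120 = 0.00833333 per month.
Set 1 − e^(−λt) = 0.75, so t = −ln(0.25)/λ = 1.3863/0.00833333 ≈ 166.355 months.

166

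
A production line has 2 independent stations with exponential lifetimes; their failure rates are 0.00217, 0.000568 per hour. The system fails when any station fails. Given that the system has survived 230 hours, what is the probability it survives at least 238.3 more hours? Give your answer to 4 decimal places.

Time to first failure ~ Exp(Σλ) with Σλ = 0.002738.
By memorylessness, P(T > 230+238.3 | T > 230) = P(T > 238.3) = e^(−0.002738·238.3) ≈ 0.5208.

0.5208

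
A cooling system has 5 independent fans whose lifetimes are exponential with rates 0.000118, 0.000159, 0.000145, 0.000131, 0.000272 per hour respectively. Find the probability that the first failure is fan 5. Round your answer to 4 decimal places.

0.3297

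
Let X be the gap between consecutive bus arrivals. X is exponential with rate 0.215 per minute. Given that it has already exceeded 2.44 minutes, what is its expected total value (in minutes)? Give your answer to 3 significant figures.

7.09

By memorylessness, E[X | X > 2.44] = 2.44 + 1/λ = 2.44 + 4.65116 = 7.09116 minutes.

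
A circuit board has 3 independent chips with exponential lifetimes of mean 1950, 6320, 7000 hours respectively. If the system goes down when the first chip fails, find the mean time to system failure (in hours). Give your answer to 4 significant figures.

The first failure time is exponential with rate Σλ_i = 1/1950 + 1/6320 + 1/7000 = 0.000813906 per hour.
E[min] = 1/Σλ = 1/0.000813906 = 1228.64 hours.

1229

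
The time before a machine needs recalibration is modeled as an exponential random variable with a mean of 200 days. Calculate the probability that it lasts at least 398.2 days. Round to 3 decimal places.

0.137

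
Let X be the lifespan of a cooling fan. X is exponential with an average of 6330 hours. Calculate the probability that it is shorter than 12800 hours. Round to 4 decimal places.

The rate is λ = 1/6330 = 0.000157978 per hour.
P(X ≤ 12800) = 1 − e^(−λ·12800) = 1 − e^(−2.0221) ≈ 0.8676.

0.8676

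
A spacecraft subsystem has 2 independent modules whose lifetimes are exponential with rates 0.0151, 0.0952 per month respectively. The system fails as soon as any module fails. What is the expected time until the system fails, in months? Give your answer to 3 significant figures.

9.07

The time to first failure is exponential with rate Σλ = 0.0151 + 0.0952 = 0.1103.
E[min] = 1/Σλ = 1/0.1103 = 9.06618 months.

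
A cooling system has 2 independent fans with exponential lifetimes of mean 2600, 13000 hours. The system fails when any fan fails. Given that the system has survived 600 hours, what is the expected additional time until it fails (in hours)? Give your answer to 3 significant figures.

2170

First-failure rate Σλ = 1/2600 + 1/13000 = 0.000461538.
By memorylessness the expected residual is 1/Σλ = 2166.67 hours, regardless of the 600 already elapsed.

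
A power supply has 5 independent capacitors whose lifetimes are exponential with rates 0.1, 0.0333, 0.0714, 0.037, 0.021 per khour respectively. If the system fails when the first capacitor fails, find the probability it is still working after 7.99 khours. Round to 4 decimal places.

The time to first failure is exponential with rate Σλ = 0.1 + 0.0333 + 0.0714 + 0.037 + 0.021 = 0.2627.
P(min > 7.99) = e^(−0.2627·7.99) = e^(−2.099) ≈ 0.1226.

0.1226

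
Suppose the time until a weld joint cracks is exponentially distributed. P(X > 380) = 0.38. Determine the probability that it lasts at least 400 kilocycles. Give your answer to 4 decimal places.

e^(−λ·380) = 0.38 ⇒ λ = −ln(0.38)/380 = 0.00254627.
P(X > 400) = e^(−0.00254627·400) = e^(−1.0185) ≈ 0.3611.

0.3611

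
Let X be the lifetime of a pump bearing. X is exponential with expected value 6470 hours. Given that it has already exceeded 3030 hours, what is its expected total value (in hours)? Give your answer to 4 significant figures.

9500

The rate is λ = 1/6470 = 0.00015456 per hour.
By memorylessness, E[X | X > 3030] = 3030 + 1/λ = 3030 + 6470 = 9500 hours.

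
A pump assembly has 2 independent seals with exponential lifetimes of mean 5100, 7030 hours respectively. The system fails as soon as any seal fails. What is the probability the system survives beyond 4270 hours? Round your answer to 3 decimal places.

The first failure time is exponential with rate Σλ_i = 1/5100 + 1/7030 = 0.000338326 per hour.
P(min > 4270) = e^(−0.000338326·4270) = e^(−1.4447) ≈ 0.236.

0.236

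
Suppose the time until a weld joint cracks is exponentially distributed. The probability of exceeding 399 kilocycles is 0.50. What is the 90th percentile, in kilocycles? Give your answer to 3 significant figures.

1330

e^(−λ·399) = 0.50 ⇒ λ = −ln(0.50)/399 = 0.00173721.
90th percentile: 1 − e^(−λt) = 0.9, t = −ln(0.1)/λ = 1325.45 kilocycles.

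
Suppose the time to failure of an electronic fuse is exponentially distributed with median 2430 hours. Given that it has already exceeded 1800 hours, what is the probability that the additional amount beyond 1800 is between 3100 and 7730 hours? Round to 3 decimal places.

For an exponential, median = ln(2)/λ, so λ = ln 2 / 2430 = 0.000285246 per hour.
Memoryless: the residual past 1800 is again Exp(λ).
P(3100 < residual < 7730) = e^(−λ·3100) − e^(−λ·7730) = 0.41302 − 0.11026 ≈ 0.303.

0.303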